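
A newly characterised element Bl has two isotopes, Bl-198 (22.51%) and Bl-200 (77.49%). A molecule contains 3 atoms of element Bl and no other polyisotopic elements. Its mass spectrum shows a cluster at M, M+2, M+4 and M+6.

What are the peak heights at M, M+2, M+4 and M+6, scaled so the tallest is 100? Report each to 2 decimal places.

2.45 : 25.32 : 87.15 : 100.00

The 3 Bl atoms are independent, so intensities follow the terms of (0.2251 + 0.7749)^3.
P(M) = 0.2251^3 = 0.011406
P(M+2) = 3 × 0.2251^2 × 0.7749^1 = 0.117793
P(M+4) = 3 × 0.2251^1 × 0.7749^2 = 0.405497
P(M+6) = 0.7749^3 = 0.465304
The M+6 peak is largest (0.465304); scaling to 100 gives 2.45 : 25.32 : 87.15 : 100.00.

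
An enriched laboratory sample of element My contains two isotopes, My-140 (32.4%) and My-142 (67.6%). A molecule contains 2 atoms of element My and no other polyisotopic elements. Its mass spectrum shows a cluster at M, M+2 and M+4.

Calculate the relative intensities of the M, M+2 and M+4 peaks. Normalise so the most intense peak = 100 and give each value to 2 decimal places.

22.97 : 95.86 : 100.00

The 2 My atoms are independent, so intensities follow the terms of (0.324 + 0.676)^2.
P(M) = 0.324^2 = 0.104976
P(M+2) = 2 × 0.324^1 × 0.676^1 = 0.438048
P(M+4) = 0.676^2 = 0.456976
The M+4 peak is largest (0.456976); scaling to 100 gives 22.97 : 95.86 : 100.00.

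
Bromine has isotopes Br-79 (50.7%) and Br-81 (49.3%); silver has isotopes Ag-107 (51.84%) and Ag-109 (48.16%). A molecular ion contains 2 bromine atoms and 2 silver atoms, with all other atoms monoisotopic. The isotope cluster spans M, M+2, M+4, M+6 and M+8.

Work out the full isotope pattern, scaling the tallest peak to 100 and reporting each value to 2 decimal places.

Bromine pattern (n=2): 0.257049 : 0.499902 : 0.243049
Silver pattern (n=2): 0.26873856 : 0.49932288 : 0.23193856
Convolve the two distributions (both contribute in 2-u steps):
  M: 0.257049×0.26873856 = 0.069079
  M+2: 0.257049×0.49932288 + 0.499902×0.26873856 = 0.262693
  M+4: 0.257049×0.23193856 + 0.499902×0.49932288 + 0.243049×0.26873856 = 0.374549
  M+6: 0.499902×0.23193856 + 0.243049×0.49932288 = 0.237306
  M+8: 0.243049×0.23193856 = 0.056372
Scale to base peak (0.374549) = 100: 18.44 : 70.14 : 100.00 : 63.36 : 15.05

18.44 : 70.14 : 100.00 : 63.36 : 15.05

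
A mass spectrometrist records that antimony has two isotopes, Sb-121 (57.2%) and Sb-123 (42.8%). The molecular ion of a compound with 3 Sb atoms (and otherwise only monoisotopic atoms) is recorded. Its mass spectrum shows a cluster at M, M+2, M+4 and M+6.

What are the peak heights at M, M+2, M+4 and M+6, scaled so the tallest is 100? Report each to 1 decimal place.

44.5 : 100.0 : 74.8 : 18.7

Each Sb atom is independently Sb-121 (p = 0.572) or Sb-123 (q = 0.428); the cluster is the binomial expansion (p + q)^3.
P(M) = 0.572^3 = 0.187149
P(M+2) = 3 × 0.572^2 × 0.428^1 = 0.420104
P(M+4) = 3 × 0.572^1 × 0.428^2 = 0.314344
P(M+6) = 0.428^3 = 0.078403
The M+2 peak is largest (0.420104); scaling to 100 gives 44.5 : 100.0 : 74.8 : 18.7.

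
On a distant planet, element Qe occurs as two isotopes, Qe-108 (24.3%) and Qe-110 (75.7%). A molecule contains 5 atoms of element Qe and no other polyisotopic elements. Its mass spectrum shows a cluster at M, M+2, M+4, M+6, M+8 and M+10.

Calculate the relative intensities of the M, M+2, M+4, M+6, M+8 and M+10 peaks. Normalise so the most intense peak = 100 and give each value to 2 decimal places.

Expanding (0.243 + 0.757)^5:
P(M) = 0.243^5 = 0.000847
P(M+2) = 5 × 0.243^4 × 0.757^1 = 0.013197
P(M+4) = 10 × 0.243^3 × 0.757^2 = 0.082226
P(M+6) = 10 × 0.243^2 × 0.757^3 = 0.256153
P(M+8) = 5 × 0.243^1 × 0.757^4 = 0.398988
P(M+10) = 0.757^5 = 0.248588
The M+8 peak is largest (0.398988); scaling to 100 gives 0.21 : 3.31 : 20.61 : 64.20 : 100.00 : 62.30.

0.21 : 3.31 : 20.61 : 64.20 : 100.00 : 62.30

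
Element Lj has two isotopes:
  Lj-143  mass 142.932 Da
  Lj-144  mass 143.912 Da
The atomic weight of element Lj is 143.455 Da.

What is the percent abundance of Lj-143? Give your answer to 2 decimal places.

46.63%

Let x be the fractional abundance of Lj-143; then Lj-144 has abundance 1 − x.
142.932·x + 143.912·(1 − x) = 143.455
(142.932 − 143.912)·x = 143.455 − 143.912
x = -0.457 / -0.980 = 0.46633 → 46.63% Lj-143, 53.37% Lj-144.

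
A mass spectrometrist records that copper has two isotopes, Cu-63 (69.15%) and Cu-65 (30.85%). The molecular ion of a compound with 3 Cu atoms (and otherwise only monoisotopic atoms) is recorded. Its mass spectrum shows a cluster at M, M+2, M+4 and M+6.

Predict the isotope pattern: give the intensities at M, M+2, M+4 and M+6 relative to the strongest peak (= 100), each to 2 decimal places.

74.72 : 100.00 : 44.61 : 6.63

The 3 Cu atoms are independent, so intensities follow the terms of (0.6915 + 0.3085)^3.
P(M) = 0.6915^3 = 0.330656
P(M+2) = 3 × 0.6915^2 × 0.3085^1 = 0.442548
P(M+4) = 3 × 0.6915^1 × 0.3085^2 = 0.197435
P(M+6) = 0.3085^3 = 0.029361
The M+2 peak is largest (0.442548); scaling to 100 gives 74.72 : 100.00 : 44.61 : 6.63.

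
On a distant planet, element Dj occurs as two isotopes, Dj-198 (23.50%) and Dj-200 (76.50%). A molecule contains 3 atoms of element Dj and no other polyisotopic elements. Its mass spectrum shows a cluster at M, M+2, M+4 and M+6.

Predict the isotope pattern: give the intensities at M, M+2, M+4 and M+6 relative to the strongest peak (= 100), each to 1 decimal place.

The 3 Dj atoms are independent, so intensities follow the terms of (0.2350 + 0.7650)^3.
P(M) = 0.2350^3 = 0.012978
P(M+2) = 3 × 0.2350^2 × 0.7650^1 = 0.126741
P(M+4) = 3 × 0.2350^1 × 0.7650^2 = 0.412584
P(M+6) = 0.7650^3 = 0.447697
The M+6 peak is largest (0.447697); scaling to 100 gives 2.9 : 28.3 : 92.2 : 100.0.

2.9 : 28.3 : 92.2 : 100.0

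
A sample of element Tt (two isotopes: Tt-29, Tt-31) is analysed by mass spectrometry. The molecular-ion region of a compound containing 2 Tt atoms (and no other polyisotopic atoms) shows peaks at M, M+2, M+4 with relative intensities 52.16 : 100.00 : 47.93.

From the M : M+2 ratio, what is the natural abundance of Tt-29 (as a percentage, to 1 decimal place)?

If p is the fraction of Tt that is Tt-29, then I(M+2)/I(M) = [C(2,1)·p^1·(1−p)] / p^2 = 2·(1−p)/p = 100.00/52.16 = 1.9172
(1−p)/p = 1.9172/2 = 0.9586  ⇒  p = 1/(1 + 0.9586) = 0.5106
Tt-29: 51.1%, Tt-31: 48.9%.

51.1%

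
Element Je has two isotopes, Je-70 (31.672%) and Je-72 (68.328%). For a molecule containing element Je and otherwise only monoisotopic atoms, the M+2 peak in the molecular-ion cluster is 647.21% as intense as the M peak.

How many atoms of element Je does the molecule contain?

3

The M+2/M ratio from n Je atoms is n · q/p = n · 0.68328/0.31672.
n = 6.4721 × 0.31672/0.68328 = 3.00 ≈ 3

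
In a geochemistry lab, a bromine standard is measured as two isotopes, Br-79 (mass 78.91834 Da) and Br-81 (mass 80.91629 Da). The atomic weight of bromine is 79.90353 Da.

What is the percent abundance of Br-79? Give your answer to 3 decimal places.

Let x be the fractional abundance of Br-79; then Br-81 has abundance 1 − x.
78.91834·x + 80.91629·(1 − x) = 79.90353
(78.91834 − 80.91629)·x = 79.90353 − 80.91629
x = -1.01276 / -1.99795 = 0.50690 → 50.690% Br-79, 49.310% Br-81.

50.690%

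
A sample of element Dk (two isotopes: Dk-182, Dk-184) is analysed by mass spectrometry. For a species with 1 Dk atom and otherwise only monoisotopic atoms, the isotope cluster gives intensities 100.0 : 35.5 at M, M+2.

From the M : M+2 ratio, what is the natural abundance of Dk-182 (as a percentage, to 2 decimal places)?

73.80%

If p is the fraction of Dk that is Dk-182, then I(M+2)/I(M) = [C(1,1)·p^0·(1−p)] / p^1 = 1·(1−p)/p = 35.5/100.0 = 0.3550
(1−p)/p = 0.3550/1 = 0.3550  ⇒  p = 1/(1 + 0.3550) = 0.7380
Dk-182: 73.80%, Dk-184: 26.20%.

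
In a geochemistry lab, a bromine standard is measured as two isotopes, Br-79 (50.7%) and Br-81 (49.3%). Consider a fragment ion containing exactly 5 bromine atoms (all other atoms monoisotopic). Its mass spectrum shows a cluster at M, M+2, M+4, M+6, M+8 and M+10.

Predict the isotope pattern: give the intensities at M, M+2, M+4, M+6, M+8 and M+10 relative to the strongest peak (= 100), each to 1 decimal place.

Each Br atom is independently Br-79 (p = 0.507) or Br-81 (q = 0.493); the cluster is the binomial expansion (p + q)^5.
P(M) = 0.507^5 = 0.033500
P(M+2) = 5 × 0.507^4 × 0.493^1 = 0.162873
P(M+4) = 10 × 0.507^3 × 0.493^2 = 0.316751
P(M+6) = 10 × 0.507^2 × 0.493^3 = 0.308004
P(M+8) = 5 × 0.507^1 × 0.493^4 = 0.149750
P(M+10) = 0.493^5 = 0.029123
The M+4 peak is largest (0.316751); scaling to 100 gives 10.6 : 51.4 : 100.0 : 97.2 : 47.3 : 9.2.

10.6 : 51.4 : 100.0 : 97.2 : 47.3 : 9.2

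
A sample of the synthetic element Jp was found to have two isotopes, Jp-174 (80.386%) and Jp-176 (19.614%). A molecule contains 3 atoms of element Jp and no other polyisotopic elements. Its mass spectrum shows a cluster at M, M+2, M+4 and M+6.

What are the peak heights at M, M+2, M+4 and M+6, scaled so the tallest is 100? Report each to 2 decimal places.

100.00 : 73.20 : 17.86 : 1.45

The 3 Jp atoms are independent, so intensities follow the terms of (0.80386 + 0.19614)^3.
P(M) = 0.80386^3 = 0.519447
P(M+2) = 3 × 0.80386^2 × 0.19614^1 = 0.380232
P(M+4) = 3 × 0.80386^1 × 0.19614^2 = 0.092776
P(M+6) = 0.19614^3 = 0.007546
The M peak is largest (0.519447); scaling to 100 gives 100.00 : 73.20 : 17.86 : 1.45.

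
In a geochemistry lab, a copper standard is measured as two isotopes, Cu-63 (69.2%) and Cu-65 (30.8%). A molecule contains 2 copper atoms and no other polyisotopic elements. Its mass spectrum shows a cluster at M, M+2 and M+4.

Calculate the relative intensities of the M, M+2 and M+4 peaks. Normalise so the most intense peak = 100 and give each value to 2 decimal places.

100.00 : 89.02 : 19.81

Each Cu atom is independently Cu-63 (p = 0.692) or Cu-65 (q = 0.308); the cluster is the binomial expansion (p + q)^2.
P(M) = 0.692^2 = 0.478864
P(M+2) = 2 × 0.692^1 × 0.308^1 = 0.426272
P(M+4) = 0.308^2 = 0.094864
The M peak is largest (0.478864); scaling to 100 gives 100.00 : 89.02 : 19.81.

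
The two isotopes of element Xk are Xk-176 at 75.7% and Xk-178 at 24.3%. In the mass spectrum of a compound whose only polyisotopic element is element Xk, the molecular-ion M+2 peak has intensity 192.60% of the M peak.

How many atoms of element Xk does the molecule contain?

The M+2/M ratio from n Xk atoms is n · q/p = n · 0.243/0.757.
n = 1.9260 × 0.757/0.243 = 6.00 ≈ 6

6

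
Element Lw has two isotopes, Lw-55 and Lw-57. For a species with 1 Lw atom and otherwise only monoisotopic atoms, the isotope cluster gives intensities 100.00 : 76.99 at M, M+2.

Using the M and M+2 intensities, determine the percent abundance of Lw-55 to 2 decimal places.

56.50%

Write p for the Lw-55 fraction. I(M+2)/I(M) = [C(1,1)·p^0·(1−p)] / p^1 = 1·(1−p)/p = 76.99/100.00 = 0.7699
(1−p)/p = 0.7699/1 = 0.7699  ⇒  p = 1/(1 + 0.7699) = 0.5650
Lw-55: 56.50%, Lw-57: 43.50%.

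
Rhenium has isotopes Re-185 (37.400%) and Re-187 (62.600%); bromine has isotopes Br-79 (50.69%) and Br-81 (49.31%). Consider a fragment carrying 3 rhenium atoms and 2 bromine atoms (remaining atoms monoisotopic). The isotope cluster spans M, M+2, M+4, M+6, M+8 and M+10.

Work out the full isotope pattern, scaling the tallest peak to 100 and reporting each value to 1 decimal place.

3.9 : 27.0 : 74.1 : 100.0 : 66.2 : 17.2

Rhenium pattern (n=3): 0.05231362 : 0.26268713 : 0.43968487 : 0.24531438
Bromine pattern (n=2): 0.25694761 : 0.49990478 : 0.24314761
Convolve the two distributions (both contribute in 2-u steps):
  M: 0.05231362×0.25694761 = 0.013442
  M+2: 0.05231362×0.49990478 + 0.26268713×0.25694761 = 0.093649
  M+4: 0.05231362×0.24314761 + 0.26268713×0.49990478 + 0.43968487×0.25694761 = 0.257014
  M+6: 0.26268713×0.24314761 + 0.43968487×0.49990478 + 0.24531438×0.25694761 = 0.346705
  M+8: 0.43968487×0.24314761 + 0.24531438×0.49990478 = 0.229542
  M+10: 0.24531438×0.24314761 = 0.059648
Scale to base peak (0.346705) = 100: 3.9 : 27.0 : 74.1 : 100.0 : 66.2 : 17.2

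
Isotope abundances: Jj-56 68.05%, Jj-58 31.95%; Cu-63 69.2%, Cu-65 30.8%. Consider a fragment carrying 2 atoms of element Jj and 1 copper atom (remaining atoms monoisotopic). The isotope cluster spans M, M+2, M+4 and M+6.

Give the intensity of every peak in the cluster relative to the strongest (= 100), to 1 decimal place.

Element Jj pattern (n=2): 0.46308025 : 0.4348395 : 0.10208025
Copper pattern (n=1): 0.6920 : 0.3080
Convolve the two distributions (both contribute in 2-u steps):
  M: 0.46308025×0.6920 = 0.320452
  M+2: 0.46308025×0.3080 + 0.4348395×0.6920 = 0.443538
  M+4: 0.4348395×0.3080 + 0.10208025×0.6920 = 0.204570
  M+6: 0.10208025×0.3080 = 0.031441
Scale to base peak (0.443538) = 100: 72.2 : 100.0 : 46.1 : 7.1

72.2 : 100.0 : 46.1 : 7.1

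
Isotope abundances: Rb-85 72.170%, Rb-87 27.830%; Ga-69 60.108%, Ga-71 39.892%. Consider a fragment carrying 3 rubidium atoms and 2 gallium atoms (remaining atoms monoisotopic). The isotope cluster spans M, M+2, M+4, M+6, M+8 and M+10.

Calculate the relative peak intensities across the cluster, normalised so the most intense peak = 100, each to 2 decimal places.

Rubidium pattern (n=3): 0.37589809 : 0.43485841 : 0.16768892 : 0.02155458
Gallium pattern (n=2): 0.36129717 : 0.47956567 : 0.15913717
Convolve the two distributions (both contribute in 2-u steps):
  M: 0.37589809×0.36129717 = 0.135811
  M+2: 0.37589809×0.47956567 + 0.43485841×0.36129717 = 0.337381
  M+4: 0.37589809×0.15913717 + 0.43485841×0.47956567 + 0.16768892×0.36129717 = 0.328948
  M+6: 0.43485841×0.15913717 + 0.16768892×0.47956567 + 0.02155458×0.36129717 = 0.157408
  M+8: 0.16768892×0.15913717 + 0.02155458×0.47956567 = 0.037022
  M+10: 0.02155458×0.15913717 = 0.003430
Scale to base peak (0.337381) = 100: 40.25 : 100.00 : 97.50 : 46.66 : 10.97 : 1.02

40.25 : 100.00 : 97.50 : 46.66 : 10.97 : 1.02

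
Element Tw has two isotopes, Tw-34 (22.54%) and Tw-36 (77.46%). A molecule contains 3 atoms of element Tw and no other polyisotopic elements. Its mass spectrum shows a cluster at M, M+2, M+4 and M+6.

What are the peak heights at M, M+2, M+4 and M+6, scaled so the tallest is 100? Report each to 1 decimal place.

Each Tw atom is independently Tw-34 (p = 0.2254) or Tw-36 (q = 0.7746); the cluster is the binomial expansion (p + q)^3.
P(M) = 0.2254^3 = 0.011451
P(M+2) = 3 × 0.2254^2 × 0.7746^1 = 0.118061
P(M+4) = 3 × 0.2254^1 × 0.7746^2 = 0.405723
P(M+6) = 0.7746^3 = 0.464764
The M+6 peak is largest (0.464764); scaling to 100 gives 2.5 : 25.4 : 87.3 : 100.0.

2.5 : 25.4 : 87.3 : 100.0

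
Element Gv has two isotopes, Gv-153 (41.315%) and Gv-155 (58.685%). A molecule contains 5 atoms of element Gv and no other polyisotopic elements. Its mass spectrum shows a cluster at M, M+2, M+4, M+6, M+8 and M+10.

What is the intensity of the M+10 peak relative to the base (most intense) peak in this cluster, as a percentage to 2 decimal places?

20.18%

(0.41315 + 0.58685)^5 gives M 0.0120, M+2 0.0855, M+4 0.2429, M+6 0.3450, M+8 0.2450, M+10 0.0696; the largest is M+6.
P(M+6) = C(5,3) × 0.41315^2 × 0.58685^3 = 10 × 0.17069292 × 0.20210699 = 0.344982 (base)
P(M+10) = C(5,5) × 0.41315^0 × 0.58685^5 = 1 × 1.0000 × 0.06960422 = 0.069604
Relative intensity = 0.069604 / 0.344982 × 100 = 20.18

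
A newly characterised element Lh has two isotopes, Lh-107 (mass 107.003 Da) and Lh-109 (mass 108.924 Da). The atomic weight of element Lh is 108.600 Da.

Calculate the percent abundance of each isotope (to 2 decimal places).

With x = fraction of Lh-107 (so Lh-109 is 1 − x):
107.003·x + 108.924·(1 − x) = 108.600
(107.003 − 108.924)·x = 108.600 − 108.924
x = -0.324 / -1.921 = 0.16866 → 16.87% Lh-107, 83.13% Lh-109.

Lh-107: 16.87%, Lh-109: 83.13%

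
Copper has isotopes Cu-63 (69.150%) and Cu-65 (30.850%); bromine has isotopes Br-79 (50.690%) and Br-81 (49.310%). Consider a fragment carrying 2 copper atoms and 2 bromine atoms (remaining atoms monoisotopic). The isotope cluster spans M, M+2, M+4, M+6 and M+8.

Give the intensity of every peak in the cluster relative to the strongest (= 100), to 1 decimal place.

34.7 : 98.5 : 100.0 : 42.7 : 6.5

Copper pattern (n=2): 0.47817225 : 0.4266555 : 0.09517225
Bromine pattern (n=2): 0.25694761 : 0.49990478 : 0.24314761
Convolve the two distributions (both contribute in 2-u steps):
  M: 0.47817225×0.25694761 = 0.122865
  M+2: 0.47817225×0.49990478 + 0.4266555×0.25694761 = 0.348669
  M+4: 0.47817225×0.24314761 + 0.4266555×0.49990478 + 0.09517225×0.25694761 = 0.354008
  M+6: 0.4266555×0.24314761 + 0.09517225×0.49990478 = 0.151317
  M+8: 0.09517225×0.24314761 = 0.023141
Scale to base peak (0.354008) = 100: 34.7 : 98.5 : 100.0 : 42.7 : 6.5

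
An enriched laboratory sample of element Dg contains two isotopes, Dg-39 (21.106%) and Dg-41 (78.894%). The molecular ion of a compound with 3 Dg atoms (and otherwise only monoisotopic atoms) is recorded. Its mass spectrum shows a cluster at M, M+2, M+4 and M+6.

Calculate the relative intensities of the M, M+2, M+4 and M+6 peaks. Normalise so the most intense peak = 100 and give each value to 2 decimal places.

1.91 : 21.47 : 80.26 : 100.00

The 3 Dg atoms are independent, so intensities follow the terms of (0.21106 + 0.78894)^3.
P(M) = 0.21106^3 = 0.009402
P(M+2) = 3 × 0.21106^2 × 0.78894^1 = 0.105433
P(M+4) = 3 × 0.21106^1 × 0.78894^2 = 0.394108
P(M+6) = 0.78894^3 = 0.491057
The M+6 peak is largest (0.491057); scaling to 100 gives 1.91 : 21.47 : 80.26 : 100.00.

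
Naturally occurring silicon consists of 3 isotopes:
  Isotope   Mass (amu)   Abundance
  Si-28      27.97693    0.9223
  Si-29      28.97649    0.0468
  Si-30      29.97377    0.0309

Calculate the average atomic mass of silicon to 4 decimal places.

28.0854 amu

Ar = Σ fᵢ·mᵢ = 0.9223 × 27.97693 + 0.0468 × 28.97649 + 0.0309 × 29.97377
= 25.803123 + 1.356100 + 0.926189 = 28.085412 amu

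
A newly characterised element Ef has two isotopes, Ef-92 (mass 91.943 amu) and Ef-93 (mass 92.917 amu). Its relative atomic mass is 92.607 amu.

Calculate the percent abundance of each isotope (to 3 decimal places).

Ef-92: 31.828%, Ef-93: 68.172%

With x = fraction of Ef-92 (so Ef-93 is 1 − x):
91.943·x + 92.917·(1 − x) = 92.607
(91.943 − 92.917)·x = 92.607 − 92.917
x = -0.310 / -0.974 = 0.31828 → 31.828% Ef-92, 68.172% Ef-93.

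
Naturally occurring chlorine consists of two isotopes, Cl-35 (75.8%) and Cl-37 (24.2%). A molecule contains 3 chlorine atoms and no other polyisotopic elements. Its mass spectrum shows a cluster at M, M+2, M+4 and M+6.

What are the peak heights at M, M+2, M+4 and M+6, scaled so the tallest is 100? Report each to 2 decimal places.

100.00 : 95.78 : 30.58 : 3.25

Each Cl atom is independently Cl-35 (p = 0.758) or Cl-37 (q = 0.242); the cluster is the binomial expansion (p + q)^3.
P(M) = 0.758^3 = 0.435520
P(M+2) = 3 × 0.758^2 × 0.242^1 = 0.417133
P(M+4) = 3 × 0.758^1 × 0.242^2 = 0.133175
P(M+6) = 0.242^3 = 0.014172
The M peak is largest (0.435520); scaling to 100 gives 100.00 : 95.78 : 30.58 : 3.25.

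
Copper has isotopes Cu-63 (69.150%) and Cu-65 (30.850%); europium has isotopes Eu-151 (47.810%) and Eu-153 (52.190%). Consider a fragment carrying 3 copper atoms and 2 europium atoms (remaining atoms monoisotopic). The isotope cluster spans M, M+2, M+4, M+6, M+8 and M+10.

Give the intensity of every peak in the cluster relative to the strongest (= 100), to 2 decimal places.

21.23 : 74.76 : 100.00 : 63.41 : 19.22 : 2.25

Copper pattern (n=3): 0.33065611 : 0.44254842 : 0.19743483 : 0.02936064
Europium pattern (n=2): 0.22857961 : 0.49904078 : 0.27237961
Convolve the two distributions (both contribute in 2-u steps):
  M: 0.33065611×0.22857961 = 0.075581
  M+2: 0.33065611×0.49904078 + 0.44254842×0.22857961 = 0.266168
  M+4: 0.33065611×0.27237961 + 0.44254842×0.49904078 + 0.19743483×0.22857961 = 0.356043
  M+6: 0.44254842×0.27237961 + 0.19743483×0.49904078 + 0.02936064×0.22857961 = 0.225780
  M+8: 0.19743483×0.27237961 + 0.02936064×0.49904078 = 0.068429
  M+10: 0.02936064×0.27237961 = 0.007997
Scale to base peak (0.356043) = 100: 21.23 : 74.76 : 100.00 : 63.41 : 19.22 : 2.25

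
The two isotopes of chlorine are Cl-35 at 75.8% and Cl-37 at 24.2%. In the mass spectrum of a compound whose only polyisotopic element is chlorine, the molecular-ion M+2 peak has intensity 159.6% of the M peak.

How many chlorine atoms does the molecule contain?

5

The M+2/M ratio from n Cl atoms is n · q/p = n · 0.242/0.758.
n = 1.596 × 0.758/0.242 = 5.00 ≈ 5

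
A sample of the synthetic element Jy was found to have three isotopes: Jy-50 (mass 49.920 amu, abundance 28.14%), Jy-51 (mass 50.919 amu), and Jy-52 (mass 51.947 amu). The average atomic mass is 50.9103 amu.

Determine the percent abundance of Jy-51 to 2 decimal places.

45.36%

Let x and y be the fractions of Jy-51 and Jy-52. Then x + y = 1 − 0.2814 = 0.7186 and 50.919x + 51.947y = 50.9103 − 0.2814×49.920 = 36.862812.
Substituting: 50.919x + 51.947(0.7186 − x) = 36.862812
(50.919 − 51.947)x = -0.4663022  ⇒  x = 0.45360, y = 0.26500
Jy-51: 45.36%, Jy-52: 26.50%.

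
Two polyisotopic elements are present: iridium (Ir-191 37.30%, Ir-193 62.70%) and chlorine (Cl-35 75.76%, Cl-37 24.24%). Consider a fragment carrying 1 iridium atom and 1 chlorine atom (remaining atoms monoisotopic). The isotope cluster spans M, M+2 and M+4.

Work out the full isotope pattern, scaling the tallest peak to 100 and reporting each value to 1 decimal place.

Iridium pattern (n=1): 0.3730 : 0.6270
Chlorine pattern (n=1): 0.7576 : 0.2424
Convolve the two distributions (both contribute in 2-u steps):
  M: 0.3730×0.7576 = 0.282585
  M+2: 0.3730×0.2424 + 0.6270×0.7576 = 0.565430
  M+4: 0.6270×0.2424 = 0.151985
Scale to base peak (0.565430) = 100: 50.0 : 100.0 : 26.9

50.0 : 100.0 : 26.9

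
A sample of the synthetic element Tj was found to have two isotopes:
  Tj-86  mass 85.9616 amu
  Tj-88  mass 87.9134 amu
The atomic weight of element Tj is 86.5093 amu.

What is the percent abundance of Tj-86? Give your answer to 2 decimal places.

Let x be the fractional abundance of Tj-86; then Tj-88 has abundance 1 − x.
85.9616·x + 87.9134·(1 − x) = 86.5093
(85.9616 − 87.9134)·x = 86.5093 − 87.9134
x = -1.4041 / -1.9518 = 0.71939 → 71.94% Tj-86, 28.06% Tj-88.

71.94%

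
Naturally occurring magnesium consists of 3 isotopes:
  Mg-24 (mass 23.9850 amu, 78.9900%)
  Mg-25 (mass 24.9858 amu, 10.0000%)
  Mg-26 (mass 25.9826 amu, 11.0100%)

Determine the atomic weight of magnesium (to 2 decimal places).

Weight each isotope mass by its fractional abundance: 0.789900 × 23.9850 + 0.100000 × 24.9858 + 0.110100 × 25.9826
= 18.94575 + 2.49858 + 2.86068 = 24.30501 amu

24.31 amu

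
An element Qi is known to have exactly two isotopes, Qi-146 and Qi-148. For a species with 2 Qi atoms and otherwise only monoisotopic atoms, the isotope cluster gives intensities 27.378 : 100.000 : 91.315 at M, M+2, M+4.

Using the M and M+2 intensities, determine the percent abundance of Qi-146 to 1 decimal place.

Write p for the Qi-146 fraction. I(M+2)/I(M) = [C(2,1)·p^1·(1−p)] / p^2 = 2·(1−p)/p = 100.000/27.378 = 3.6526
(1−p)/p = 3.6526/2 = 1.8263  ⇒  p = 1/(1 + 1.8263) = 0.3538
Qi-146: 35.4%, Qi-148: 64.6%.

35.4%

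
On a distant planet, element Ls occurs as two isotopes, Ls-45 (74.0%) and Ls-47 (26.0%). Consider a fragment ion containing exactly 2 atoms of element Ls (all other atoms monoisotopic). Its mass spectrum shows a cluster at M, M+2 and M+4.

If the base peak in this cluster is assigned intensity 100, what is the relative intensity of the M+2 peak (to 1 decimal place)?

70.3

Binomial terms of (0.740 + 0.260)^2: M 0.5476, M+2 0.3848, M+4 0.0676 → M is the base peak.
P(M) = C(2,0) × 0.740^2 × 0.260^0 = 1 × 0.5476 × 1.0000 = 0.547600 (base)
P(M+2) = C(2,1) × 0.740^1 × 0.260^1 = 2 × 0.7400 × 0.2600 = 0.384800
Relative intensity = 0.384800 / 0.547600 × 100 = 70.3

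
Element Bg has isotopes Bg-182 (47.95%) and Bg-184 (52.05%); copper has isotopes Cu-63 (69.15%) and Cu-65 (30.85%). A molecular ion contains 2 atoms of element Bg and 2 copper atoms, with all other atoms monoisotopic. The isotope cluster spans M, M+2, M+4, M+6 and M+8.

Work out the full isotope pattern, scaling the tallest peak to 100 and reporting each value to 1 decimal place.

Element Bg pattern (n=2): 0.22992025 : 0.4991595 : 0.27092025
Copper pattern (n=2): 0.47817225 : 0.4266555 : 0.09517225
Convolve the two distributions (both contribute in 2-u steps):
  M: 0.22992025×0.47817225 = 0.109941
  M+2: 0.22992025×0.4266555 + 0.4991595×0.47817225 = 0.336781
  M+4: 0.22992025×0.09517225 + 0.4991595×0.4266555 + 0.27092025×0.47817225 = 0.364398
  M+6: 0.4991595×0.09517225 + 0.27092025×0.4266555 = 0.163096
  M+8: 0.27092025×0.09517225 = 0.025784
Scale to base peak (0.364398) = 100: 30.2 : 92.4 : 100.0 : 44.8 : 7.1

30.2 : 92.4 : 100.0 : 44.8 : 7.1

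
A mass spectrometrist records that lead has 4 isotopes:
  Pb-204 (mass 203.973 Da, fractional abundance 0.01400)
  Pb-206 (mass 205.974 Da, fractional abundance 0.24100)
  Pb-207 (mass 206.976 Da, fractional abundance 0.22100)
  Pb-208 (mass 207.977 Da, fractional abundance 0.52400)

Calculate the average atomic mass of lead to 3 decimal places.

Ar = Σ fᵢ·mᵢ = 0.01400 × 203.973 + 0.24100 × 205.974 + 0.22100 × 206.976 + 0.52400 × 207.977
= 2.8556 + 49.6397 + 45.7417 + 108.9799 = 207.2169 Da

207.217 Da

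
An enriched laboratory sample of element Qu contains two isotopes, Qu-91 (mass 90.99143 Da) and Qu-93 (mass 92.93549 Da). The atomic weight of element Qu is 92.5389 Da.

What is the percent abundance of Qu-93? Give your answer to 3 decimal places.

79.600%

Let x be the fractional abundance of Qu-91; then Qu-93 has abundance 1 − x.
90.99143·x + 92.93549·(1 − x) = 92.5389
(90.99143 − 92.93549)·x = 92.5389 − 92.93549
x = -0.39659 / -1.94406 = 0.20400 → 20.400% Qu-91, 79.600% Qu-93.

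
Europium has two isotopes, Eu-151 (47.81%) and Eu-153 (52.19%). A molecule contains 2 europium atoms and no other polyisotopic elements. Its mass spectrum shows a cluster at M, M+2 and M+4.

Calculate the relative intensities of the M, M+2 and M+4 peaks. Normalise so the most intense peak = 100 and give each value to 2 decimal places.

45.80 : 100.00 : 54.58

Expanding (0.4781 + 0.5219)^2:
P(M) = 0.4781^2 = 0.228580
P(M+2) = 2 × 0.4781^1 × 0.5219^1 = 0.499041
P(M+4) = 0.5219^2 = 0.272380
The M+2 peak is largest (0.499041); scaling to 100 gives 45.80 : 100.00 : 54.58.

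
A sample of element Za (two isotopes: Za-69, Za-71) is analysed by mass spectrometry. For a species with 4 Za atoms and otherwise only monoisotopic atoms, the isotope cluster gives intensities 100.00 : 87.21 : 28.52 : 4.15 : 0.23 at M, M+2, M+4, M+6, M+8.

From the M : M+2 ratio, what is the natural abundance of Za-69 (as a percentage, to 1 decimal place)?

Let p = fractional abundance of Za-69. I(M+2)/I(M) = [C(4,1)·p^3·(1−p)] / p^4 = 4·(1−p)/p = 87.21/100.00 = 0.8721
(1−p)/p = 0.8721/4 = 0.2180  ⇒  p = 1/(1 + 0.2180) = 0.8210
Za-69: 82.1%, Za-71: 17.9%.

82.1%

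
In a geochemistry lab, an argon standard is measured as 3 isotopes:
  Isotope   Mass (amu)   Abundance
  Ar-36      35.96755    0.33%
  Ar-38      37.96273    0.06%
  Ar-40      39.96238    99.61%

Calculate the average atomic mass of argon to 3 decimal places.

The abundance-weighted mean is 0.0033 × 35.96755 + 0.0006 × 37.96273 + 0.9961 × 39.96238
= 0.118693 + 0.022778 + 39.806527 = 39.947998 amu

39.948 amu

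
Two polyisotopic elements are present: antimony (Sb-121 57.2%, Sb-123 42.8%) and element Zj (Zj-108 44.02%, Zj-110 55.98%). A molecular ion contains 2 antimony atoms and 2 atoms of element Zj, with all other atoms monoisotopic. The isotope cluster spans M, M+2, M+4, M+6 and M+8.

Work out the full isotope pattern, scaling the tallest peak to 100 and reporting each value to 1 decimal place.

Antimony pattern (n=2): 0.327184 : 0.489632 : 0.183184
Element Zj pattern (n=2): 0.19377604 : 0.49284792 : 0.31337604
Convolve the two distributions (both contribute in 2-u steps):
  M: 0.327184×0.19377604 = 0.063400
  M+2: 0.327184×0.49284792 + 0.489632×0.19377604 = 0.256131
  M+4: 0.327184×0.31337604 + 0.489632×0.49284792 + 0.183184×0.19377604 = 0.379342
  M+6: 0.489632×0.31337604 + 0.183184×0.49284792 = 0.243721
  M+8: 0.183184×0.31337604 = 0.057405
Scale to base peak (0.379342) = 100: 16.7 : 67.5 : 100.0 : 64.2 : 15.1

16.7 : 67.5 : 100.0 : 64.2 : 15.1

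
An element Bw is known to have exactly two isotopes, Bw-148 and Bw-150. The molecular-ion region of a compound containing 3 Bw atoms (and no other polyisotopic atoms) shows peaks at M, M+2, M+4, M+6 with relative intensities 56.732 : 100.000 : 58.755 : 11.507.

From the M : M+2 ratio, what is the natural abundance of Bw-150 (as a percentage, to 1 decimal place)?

If p is the fraction of Bw that is Bw-148, then I(M+2)/I(M) = [C(3,1)·p^2·(1−p)] / p^3 = 3·(1−p)/p = 100.000/56.732 = 1.7627
(1−p)/p = 1.7627/3 = 0.5876  ⇒  p = 1/(1 + 0.5876) = 0.6299
Bw-148: 63.0%, Bw-150: 37.0%.

37.0%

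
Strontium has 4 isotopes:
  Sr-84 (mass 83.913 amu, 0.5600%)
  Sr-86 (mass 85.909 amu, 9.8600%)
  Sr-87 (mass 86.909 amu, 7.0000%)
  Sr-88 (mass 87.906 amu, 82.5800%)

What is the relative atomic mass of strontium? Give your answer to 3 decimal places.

Weight each isotope mass by its fractional abundance: 0.005600 × 83.913 + 0.098600 × 85.909 + 0.070000 × 86.909 + 0.825800 × 87.906
= 0.4699 + 8.4706 + 6.0836 + 72.5928 = 87.6169 amu

87.617 amu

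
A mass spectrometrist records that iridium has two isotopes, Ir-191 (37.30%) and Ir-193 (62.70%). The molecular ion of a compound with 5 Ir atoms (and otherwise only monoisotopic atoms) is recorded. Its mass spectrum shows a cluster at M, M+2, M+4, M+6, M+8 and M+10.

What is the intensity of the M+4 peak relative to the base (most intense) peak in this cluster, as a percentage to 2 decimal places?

(0.3730 + 0.6270)^5 gives M 0.0072, M+2 0.0607, M+4 0.2040, M+6 0.3429, M+8 0.2882, M+10 0.0969; the largest is M+6.
P(M+6) = C(5,3) × 0.3730^2 × 0.6270^3 = 10 × 0.139129 × 0.24649188 = 0.342942 (base)
P(M+4) = C(5,2) × 0.3730^3 × 0.6270^2 = 10 × 0.05189512 × 0.393129 = 0.204015
Relative intensity = 0.204015 / 0.342942 × 100 = 59.49

59.49%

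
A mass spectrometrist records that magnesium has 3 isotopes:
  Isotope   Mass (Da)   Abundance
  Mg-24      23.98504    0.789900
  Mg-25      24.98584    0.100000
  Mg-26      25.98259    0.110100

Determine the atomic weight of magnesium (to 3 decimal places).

Weight each isotope mass by its fractional abundance: 0.789900 × 23.98504 + 0.100000 × 24.98584 + 0.110100 × 25.98259
= 18.945783 + 2.498584 + 2.860683 = 24.305050 Da

24.305 Da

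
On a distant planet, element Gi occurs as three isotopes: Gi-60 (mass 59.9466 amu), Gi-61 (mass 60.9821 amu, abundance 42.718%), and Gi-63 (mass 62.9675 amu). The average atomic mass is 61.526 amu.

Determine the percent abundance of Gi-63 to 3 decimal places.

37.640%

The remaining 57.282% is split between Gi-60 (fraction x) and Gi-63 (fraction 0.57282 − x).
Substituting: 59.9466x + 62.9675(0.57282 − x) = 35.475666522
(59.9466 − 62.9675)x = -0.593376828  ⇒  x = 0.19642, y = 0.37640
Gi-60: 19.642%, Gi-63: 37.640%.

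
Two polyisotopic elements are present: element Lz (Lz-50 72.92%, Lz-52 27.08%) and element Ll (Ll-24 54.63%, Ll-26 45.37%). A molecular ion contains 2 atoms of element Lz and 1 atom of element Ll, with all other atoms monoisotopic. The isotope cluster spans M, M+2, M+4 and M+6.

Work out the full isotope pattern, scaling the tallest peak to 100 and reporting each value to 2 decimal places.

Element Lz pattern (n=2): 0.53173264 : 0.39493472 : 0.07333264
Element Ll pattern (n=1): 0.5463 : 0.4537
Convolve the two distributions (both contribute in 2-u steps):
  M: 0.53173264×0.5463 = 0.290486
  M+2: 0.53173264×0.4537 + 0.39493472×0.5463 = 0.457000
  M+4: 0.39493472×0.4537 + 0.07333264×0.5463 = 0.219244
  M+6: 0.07333264×0.4537 = 0.033271
Scale to base peak (0.457000) = 100: 63.56 : 100.00 : 47.97 : 7.28

63.56 : 100.00 : 47.97 : 7.28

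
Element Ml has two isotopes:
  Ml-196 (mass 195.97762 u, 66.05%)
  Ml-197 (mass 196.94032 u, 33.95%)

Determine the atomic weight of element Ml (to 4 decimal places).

Average mass = Σ (abundance × isotope mass) = 0.6605 × 195.97762 + 0.3395 × 196.94032
= 129.443218 + 66.861239 = 196.304457 u

196.3045 u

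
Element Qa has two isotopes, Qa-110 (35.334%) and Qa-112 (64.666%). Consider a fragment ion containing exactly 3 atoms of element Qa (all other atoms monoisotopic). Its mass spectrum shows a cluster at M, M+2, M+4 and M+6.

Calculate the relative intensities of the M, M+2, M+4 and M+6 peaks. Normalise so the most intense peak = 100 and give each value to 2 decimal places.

9.95 : 54.64 : 100.00 : 61.00

Each Qa atom is independently Qa-110 (p = 0.35334) or Qa-112 (q = 0.64666); the cluster is the binomial expansion (p + q)^3.
P(M) = 0.35334^3 = 0.044114
P(M+2) = 3 × 0.35334^2 × 0.64666^1 = 0.242205
P(M+4) = 3 × 0.35334^1 × 0.64666^2 = 0.443268
P(M+6) = 0.64666^3 = 0.270413
The M+4 peak is largest (0.443268); scaling to 100 gives 9.95 : 54.64 : 100.00 : 61.00.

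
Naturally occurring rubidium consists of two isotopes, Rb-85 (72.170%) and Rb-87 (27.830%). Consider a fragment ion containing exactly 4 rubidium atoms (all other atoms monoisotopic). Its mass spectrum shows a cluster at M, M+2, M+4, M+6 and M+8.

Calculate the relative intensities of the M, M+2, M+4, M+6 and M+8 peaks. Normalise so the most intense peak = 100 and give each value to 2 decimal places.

64.83 : 100.00 : 57.84 : 14.87 : 1.43

Expanding (0.72170 + 0.27830)^4:
P(M) = 0.72170^4 = 0.271286
P(M+2) = 4 × 0.72170^3 × 0.27830^1 = 0.418450
P(M+4) = 6 × 0.72170^2 × 0.27830^2 = 0.242042
P(M+6) = 4 × 0.72170^1 × 0.27830^3 = 0.062224
P(M+8) = 0.27830^4 = 0.005999
The M+2 peak is largest (0.418450); scaling to 100 gives 64.83 : 100.00 : 57.84 : 14.87 : 1.43.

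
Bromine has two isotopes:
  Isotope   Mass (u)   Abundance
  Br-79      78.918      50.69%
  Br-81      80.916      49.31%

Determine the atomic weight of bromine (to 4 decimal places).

Ar = Σ fᵢ·mᵢ = 0.5069 × 78.918 + 0.4931 × 80.916
= 40.00353 + 39.89968 = 79.90321 u

79.9032 u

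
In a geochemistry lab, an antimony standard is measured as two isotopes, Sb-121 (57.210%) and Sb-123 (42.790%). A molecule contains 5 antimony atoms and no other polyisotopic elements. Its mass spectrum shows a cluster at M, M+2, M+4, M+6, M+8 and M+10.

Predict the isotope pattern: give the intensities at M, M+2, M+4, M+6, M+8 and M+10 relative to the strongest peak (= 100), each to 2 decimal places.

The 5 Sb atoms are independent, so intensities follow the terms of (0.57210 + 0.42790)^5.
P(M) = 0.57210^5 = 0.061286
P(M+2) = 5 × 0.57210^4 × 0.42790^1 = 0.229192
P(M+4) = 10 × 0.57210^3 × 0.42790^2 = 0.342847
P(M+6) = 10 × 0.57210^2 × 0.42790^3 = 0.256431
P(M+8) = 5 × 0.57210^1 × 0.42790^4 = 0.095898
P(M+10) = 0.42790^5 = 0.014345
The M+4 peak is largest (0.342847); scaling to 100 gives 17.88 : 66.85 : 100.00 : 74.79 : 27.97 : 4.18.

17.88 : 66.85 : 100.00 : 74.79 : 27.97 : 4.18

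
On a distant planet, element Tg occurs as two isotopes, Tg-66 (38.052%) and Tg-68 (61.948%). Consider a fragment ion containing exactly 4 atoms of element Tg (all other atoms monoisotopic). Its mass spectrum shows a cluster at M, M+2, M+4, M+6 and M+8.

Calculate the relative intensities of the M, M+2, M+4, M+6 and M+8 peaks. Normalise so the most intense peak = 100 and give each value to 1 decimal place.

5.8 : 37.7 : 92.1 : 100.0 : 40.7

Expanding (0.38052 + 0.61948)^4:
P(M) = 0.38052^4 = 0.020966
P(M+2) = 4 × 0.38052^3 × 0.61948^1 = 0.136527
P(M+4) = 6 × 0.38052^2 × 0.61948^2 = 0.333396
P(M+6) = 4 × 0.38052^1 × 0.61948^3 = 0.361842
P(M+8) = 0.61948^4 = 0.147268
The M+6 peak is largest (0.361842); scaling to 100 gives 5.8 : 37.7 : 92.1 : 100.0 : 40.7.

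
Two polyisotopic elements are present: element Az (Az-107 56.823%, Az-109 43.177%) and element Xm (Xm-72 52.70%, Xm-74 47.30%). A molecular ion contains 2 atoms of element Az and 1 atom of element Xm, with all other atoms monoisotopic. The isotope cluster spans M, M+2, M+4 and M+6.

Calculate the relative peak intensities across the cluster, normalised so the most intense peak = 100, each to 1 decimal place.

Element Az pattern (n=2): 0.32288533 : 0.49068933 : 0.18642533
Element Xm pattern (n=1): 0.5270 : 0.4730
Convolve the two distributions (both contribute in 2-u steps):
  M: 0.32288533×0.5270 = 0.170161
  M+2: 0.32288533×0.4730 + 0.49068933×0.5270 = 0.411318
  M+4: 0.49068933×0.4730 + 0.18642533×0.5270 = 0.330342
  M+6: 0.18642533×0.4730 = 0.088179
Scale to base peak (0.411318) = 100: 41.4 : 100.0 : 80.3 : 21.4

41.4 : 100.0 : 80.3 : 21.4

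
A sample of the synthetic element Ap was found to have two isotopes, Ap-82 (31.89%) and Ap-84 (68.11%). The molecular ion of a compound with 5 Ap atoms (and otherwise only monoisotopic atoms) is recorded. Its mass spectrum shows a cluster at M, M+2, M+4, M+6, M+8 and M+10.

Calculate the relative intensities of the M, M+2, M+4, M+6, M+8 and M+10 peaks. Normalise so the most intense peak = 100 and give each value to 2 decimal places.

Each Ap atom is independently Ap-82 (p = 0.3189) or Ap-84 (q = 0.6811); the cluster is the binomial expansion (p + q)^5.
P(M) = 0.3189^5 = 0.003298
P(M+2) = 5 × 0.3189^4 × 0.6811^1 = 0.035221
P(M+4) = 10 × 0.3189^3 × 0.6811^2 = 0.150448
P(M+6) = 10 × 0.3189^2 × 0.6811^3 = 0.321323
P(M+8) = 5 × 0.3189^1 × 0.6811^4 = 0.343137
P(M+10) = 0.6811^5 = 0.146573
The M+8 peak is largest (0.343137); scaling to 100 gives 0.96 : 10.26 : 43.84 : 93.64 : 100.00 : 42.72.

0.96 : 10.26 : 43.84 : 93.64 : 100.00 : 42.72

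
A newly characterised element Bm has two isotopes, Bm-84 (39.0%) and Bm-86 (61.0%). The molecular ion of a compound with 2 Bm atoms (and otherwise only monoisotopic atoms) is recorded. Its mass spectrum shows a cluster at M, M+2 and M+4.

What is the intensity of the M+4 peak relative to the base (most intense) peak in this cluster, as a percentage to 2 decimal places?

(0.390 + 0.610)^2 gives M 0.1521, M+2 0.4758, M+4 0.3721; the largest is M+2.
P(M+2) = C(2,1) × 0.390^1 × 0.610^1 = 2 × 0.3900 × 0.6100 = 0.475800 (base)
P(M+4) = C(2,2) × 0.390^0 × 0.610^2 = 1 × 1.0000 × 0.3721 = 0.372100
Relative intensity = 0.372100 / 0.475800 × 100 = 78.21

78.21%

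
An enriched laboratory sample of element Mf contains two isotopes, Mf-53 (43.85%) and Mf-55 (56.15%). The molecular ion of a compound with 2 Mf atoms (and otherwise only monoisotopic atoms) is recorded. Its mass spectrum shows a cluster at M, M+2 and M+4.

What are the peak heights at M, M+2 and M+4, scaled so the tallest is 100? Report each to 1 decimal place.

Each Mf atom is independently Mf-53 (p = 0.4385) or Mf-55 (q = 0.5615); the cluster is the binomial expansion (p + q)^2.
P(M) = 0.4385^2 = 0.192282
P(M+2) = 2 × 0.4385^1 × 0.5615^1 = 0.492436
P(M+4) = 0.5615^2 = 0.315282
The M+2 peak is largest (0.492436); scaling to 100 gives 39.0 : 100.0 : 64.0.

39.0 : 100.0 : 64.0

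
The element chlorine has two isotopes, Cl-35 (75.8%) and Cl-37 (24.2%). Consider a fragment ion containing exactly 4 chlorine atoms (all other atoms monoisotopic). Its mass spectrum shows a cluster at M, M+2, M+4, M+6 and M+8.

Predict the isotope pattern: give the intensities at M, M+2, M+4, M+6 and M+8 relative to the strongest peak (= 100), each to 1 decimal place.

The 4 Cl atoms are independent, so intensities follow the terms of (0.758 + 0.242)^4.
P(M) = 0.758^4 = 0.330124
P(M+2) = 4 × 0.758^3 × 0.242^1 = 0.421583
P(M+4) = 6 × 0.758^2 × 0.242^2 = 0.201893
P(M+6) = 4 × 0.758^1 × 0.242^3 = 0.042971
P(M+8) = 0.242^4 = 0.003430
The M+2 peak is largest (0.421583); scaling to 100 gives 78.3 : 100.0 : 47.9 : 10.2 : 0.8.

78.3 : 100.0 : 47.9 : 10.2 : 0.8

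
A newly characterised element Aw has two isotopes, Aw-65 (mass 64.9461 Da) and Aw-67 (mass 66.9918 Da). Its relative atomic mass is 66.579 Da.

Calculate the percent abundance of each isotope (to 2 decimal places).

Let x be the fractional abundance of Aw-65; then Aw-67 has abundance 1 − x.
64.9461·x + 66.9918·(1 − x) = 66.579
(64.9461 − 66.9918)·x = 66.579 − 66.9918
x = -0.4128 / -2.0457 = 0.20179 → 20.18% Aw-65, 79.82% Aw-67.

Aw-65: 20.18%, Aw-67: 79.82%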